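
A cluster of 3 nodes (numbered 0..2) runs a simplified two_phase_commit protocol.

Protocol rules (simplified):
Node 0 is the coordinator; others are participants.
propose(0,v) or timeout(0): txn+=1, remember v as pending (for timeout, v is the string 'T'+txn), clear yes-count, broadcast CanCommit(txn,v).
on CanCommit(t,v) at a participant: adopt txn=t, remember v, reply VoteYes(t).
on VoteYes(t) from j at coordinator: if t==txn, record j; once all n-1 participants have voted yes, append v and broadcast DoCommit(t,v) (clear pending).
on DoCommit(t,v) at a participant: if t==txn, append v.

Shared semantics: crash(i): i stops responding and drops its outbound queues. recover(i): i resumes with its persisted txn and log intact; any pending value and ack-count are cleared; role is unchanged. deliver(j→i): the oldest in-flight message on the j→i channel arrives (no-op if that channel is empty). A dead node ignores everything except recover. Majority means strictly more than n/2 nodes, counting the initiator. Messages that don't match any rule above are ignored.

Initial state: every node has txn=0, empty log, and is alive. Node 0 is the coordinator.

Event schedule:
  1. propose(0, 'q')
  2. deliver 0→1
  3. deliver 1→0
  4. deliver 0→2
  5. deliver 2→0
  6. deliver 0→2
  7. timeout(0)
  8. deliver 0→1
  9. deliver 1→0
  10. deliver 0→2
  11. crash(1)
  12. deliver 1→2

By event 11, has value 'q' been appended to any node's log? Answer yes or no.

[1] propose(0,'q') → N0(coor t1 [-])
[2] deliver 0→1 → N1(part t1 [-])
[3] deliver 1→0 → ∅
[4] deliver 0→2 → N2(part t1 [-])
[5] deliver 2→0 → N0(coor t1 [q])
[6] deliver 0→2 → N2(part t1 [q])
[7] timeout(0) → N0(coor t2 [q])
[8] deliver 0→1 → N1(part t1 [q])
[9] deliver 1→0 → ∅
[10] deliver 0→2 → N2(part t2 [q])
[11] crash(1) → N1(✗part t1 [q])

yes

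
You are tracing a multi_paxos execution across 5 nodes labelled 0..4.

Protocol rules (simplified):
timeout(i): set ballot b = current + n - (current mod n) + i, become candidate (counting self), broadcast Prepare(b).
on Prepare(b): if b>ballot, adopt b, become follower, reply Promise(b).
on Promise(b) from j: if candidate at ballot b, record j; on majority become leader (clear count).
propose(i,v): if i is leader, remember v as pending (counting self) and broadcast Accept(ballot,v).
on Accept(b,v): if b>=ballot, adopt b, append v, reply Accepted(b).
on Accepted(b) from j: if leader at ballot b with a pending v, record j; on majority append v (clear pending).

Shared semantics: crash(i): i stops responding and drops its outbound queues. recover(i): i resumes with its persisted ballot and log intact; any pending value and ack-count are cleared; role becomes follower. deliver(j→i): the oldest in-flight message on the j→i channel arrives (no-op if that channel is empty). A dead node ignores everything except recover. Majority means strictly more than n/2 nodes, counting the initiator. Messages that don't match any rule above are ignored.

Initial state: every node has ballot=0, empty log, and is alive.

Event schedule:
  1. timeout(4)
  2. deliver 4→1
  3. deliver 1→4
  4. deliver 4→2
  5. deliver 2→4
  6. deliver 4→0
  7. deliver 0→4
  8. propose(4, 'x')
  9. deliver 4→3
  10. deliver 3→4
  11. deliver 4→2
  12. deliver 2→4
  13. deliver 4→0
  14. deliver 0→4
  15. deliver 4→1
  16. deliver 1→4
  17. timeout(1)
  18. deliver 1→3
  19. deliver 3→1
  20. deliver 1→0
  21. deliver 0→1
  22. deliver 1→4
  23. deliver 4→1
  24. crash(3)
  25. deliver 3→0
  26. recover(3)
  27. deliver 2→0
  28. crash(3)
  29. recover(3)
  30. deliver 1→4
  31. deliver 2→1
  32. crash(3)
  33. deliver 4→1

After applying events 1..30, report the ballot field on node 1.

11

[1] timeout(4) → N4(cand b9 [-])
[2] deliver 4→1 → N1(foll b9 [-])
[3] deliver 1→4 → ∅
[4] deliver 4→2 → N2(foll b9 [-])
[5] deliver 2→4 → N4(lead b9 [-])
[6] deliver 4→0 → N0(foll b9 [-])
[7] deliver 0→4 → ∅
[8] propose(4,'x') → ∅
[9] deliver 4→3 → N3(foll b9 [-])
[10] deliver 3→4 → ∅
[11] deliver 4→2 → N2(foll b9 [x])
[12] deliver 2→4 → ∅
[13] deliver 4→0 → N0(foll b9 [x])
[14] deliver 0→4 → N4(lead b9 [x])
[15] deliver 4→1 → N1(foll b9 [x])
[16] deliver 1→4 → ∅
[17] timeout(1) → N1(cand b11 [x])
[18] deliver 1→3 → N3(foll b11 [-])
[19] deliver 3→1 → ∅
[20] deliver 1→0 → N0(foll b11 [x])
[21] deliver 0→1 → N1(lead b11 [x])
[22] deliver 1→4 → N4(foll b11 [x])
[23] deliver 4→1 → ∅
[24] crash(3) → N3(✗foll b11 [-])
[25] deliver 3→0 → ∅
[26] recover(3) → N3(foll b11 [-])
[27] deliver 2→0 → ∅
[28] crash(3) → N3(✗foll b11 [-])
[29] recover(3) → N3(foll b11 [-])
[30] deliver 1→4 → ∅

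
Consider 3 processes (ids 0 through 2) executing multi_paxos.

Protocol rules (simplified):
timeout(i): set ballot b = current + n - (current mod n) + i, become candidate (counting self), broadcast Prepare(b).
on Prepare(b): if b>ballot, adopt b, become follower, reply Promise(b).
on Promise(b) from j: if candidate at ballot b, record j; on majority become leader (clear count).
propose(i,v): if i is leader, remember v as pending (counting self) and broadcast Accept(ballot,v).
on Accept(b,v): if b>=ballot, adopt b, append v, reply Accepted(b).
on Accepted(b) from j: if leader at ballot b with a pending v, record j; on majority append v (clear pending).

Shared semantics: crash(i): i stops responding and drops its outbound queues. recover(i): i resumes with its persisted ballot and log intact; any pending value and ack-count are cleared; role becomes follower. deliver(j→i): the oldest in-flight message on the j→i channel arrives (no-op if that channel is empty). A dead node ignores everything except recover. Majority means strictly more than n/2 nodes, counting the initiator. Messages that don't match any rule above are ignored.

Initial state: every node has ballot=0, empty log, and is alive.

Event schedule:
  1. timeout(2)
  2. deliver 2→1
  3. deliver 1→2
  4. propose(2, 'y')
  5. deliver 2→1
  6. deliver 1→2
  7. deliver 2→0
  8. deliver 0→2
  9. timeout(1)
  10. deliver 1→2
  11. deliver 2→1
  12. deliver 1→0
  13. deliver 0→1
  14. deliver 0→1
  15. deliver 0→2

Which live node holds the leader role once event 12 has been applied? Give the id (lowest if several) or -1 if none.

[1] timeout(2) → N2(cand b5 [-])
[2] deliver 2→1 → N1(foll b5 [-])
[3] deliver 1→2 → N2(lead b5 [-])
[4] propose(2,'y') → ∅
[5] deliver 2→1 → N1(foll b5 [y])
[6] deliver 1→2 → N2(lead b5 [y])
[7] deliver 2→0 → N0(foll b5 [-])
[8] deliver 0→2 → ∅
[9] timeout(1) → N1(cand b7 [y])
[10] deliver 1→2 → N2(foll b7 [y])
[11] deliver 2→1 → N1(lead b7 [y])
[12] deliver 1→0 → N0(foll b7 [-])

1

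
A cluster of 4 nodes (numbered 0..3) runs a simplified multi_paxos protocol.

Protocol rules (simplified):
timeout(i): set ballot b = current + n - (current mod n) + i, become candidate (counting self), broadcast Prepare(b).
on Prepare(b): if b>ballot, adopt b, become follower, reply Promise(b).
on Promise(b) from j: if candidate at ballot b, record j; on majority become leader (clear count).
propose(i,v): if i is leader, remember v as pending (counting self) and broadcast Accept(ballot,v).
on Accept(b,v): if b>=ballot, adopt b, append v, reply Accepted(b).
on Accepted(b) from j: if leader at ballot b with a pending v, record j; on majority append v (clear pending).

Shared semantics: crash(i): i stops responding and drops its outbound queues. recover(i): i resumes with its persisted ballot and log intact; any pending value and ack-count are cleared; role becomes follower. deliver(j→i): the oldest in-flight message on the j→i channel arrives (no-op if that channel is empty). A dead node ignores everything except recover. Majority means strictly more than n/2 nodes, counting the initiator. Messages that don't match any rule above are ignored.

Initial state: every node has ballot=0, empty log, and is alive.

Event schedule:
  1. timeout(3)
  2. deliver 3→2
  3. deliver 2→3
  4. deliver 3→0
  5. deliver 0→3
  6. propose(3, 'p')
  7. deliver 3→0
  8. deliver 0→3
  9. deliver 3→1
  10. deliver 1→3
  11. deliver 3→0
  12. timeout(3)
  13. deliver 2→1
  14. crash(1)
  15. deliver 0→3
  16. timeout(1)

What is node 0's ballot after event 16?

7

1. timeout(3):  <3:cand b7 ->
2. deliver 3→2:  <2:foll b7 ->
3. deliver 2→3:  nop
4. deliver 3→0:  <0:foll b7 ->
5. deliver 0→3:  <3:lead b7 ->
6. propose(3,'p'):  nop
7. deliver 3→0:  <0:foll b7 p>
8. deliver 0→3:  nop
9. deliver 3→1:  <1:foll b7 ->
10. deliver 1→3:  nop
11. deliver 3→0:  nop
12. timeout(3):  <3:cand b11 ->
13. deliver 2→1:  nop
14. crash(1):  <1:✗foll b7 ->
15. deliver 0→3:  nop
16. timeout(1):  nop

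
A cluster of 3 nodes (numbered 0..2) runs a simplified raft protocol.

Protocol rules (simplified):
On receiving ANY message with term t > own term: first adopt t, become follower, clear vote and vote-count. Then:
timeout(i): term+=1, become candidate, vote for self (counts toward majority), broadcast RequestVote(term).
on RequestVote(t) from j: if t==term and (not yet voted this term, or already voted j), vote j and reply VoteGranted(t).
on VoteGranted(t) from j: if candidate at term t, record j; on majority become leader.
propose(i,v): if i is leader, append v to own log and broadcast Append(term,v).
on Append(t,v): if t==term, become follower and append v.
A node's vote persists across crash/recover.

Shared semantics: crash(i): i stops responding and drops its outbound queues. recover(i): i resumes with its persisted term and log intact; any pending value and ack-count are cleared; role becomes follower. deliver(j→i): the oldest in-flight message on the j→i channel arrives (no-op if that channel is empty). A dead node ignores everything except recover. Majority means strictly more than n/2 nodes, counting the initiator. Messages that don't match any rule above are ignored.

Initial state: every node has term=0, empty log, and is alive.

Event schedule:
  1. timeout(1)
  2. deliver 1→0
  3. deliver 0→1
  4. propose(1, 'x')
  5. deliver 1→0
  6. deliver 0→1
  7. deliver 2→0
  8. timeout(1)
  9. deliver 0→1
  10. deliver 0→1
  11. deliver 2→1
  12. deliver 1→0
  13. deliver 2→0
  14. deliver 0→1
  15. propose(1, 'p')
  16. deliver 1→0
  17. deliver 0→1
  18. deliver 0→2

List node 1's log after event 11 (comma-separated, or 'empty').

x

step 1 timeout(1): 1={cand,t=1,log=-}
step 2 deliver 1→0: 0={foll,t=1,log=-}
step 3 deliver 0→1: 1={lead,t=1,log=-}
step 4 propose(1,'x'): 1={lead,t=1,log=x}
step 5 deliver 1→0: 0={foll,t=1,log=x}
step 6 deliver 0→1: —
step 7 deliver 2→0: —
step 8 timeout(1): 1={cand,t=2,log=x}
step 9 deliver 0→1: —
step 10 deliver 0→1: —
step 11 deliver 2→1: —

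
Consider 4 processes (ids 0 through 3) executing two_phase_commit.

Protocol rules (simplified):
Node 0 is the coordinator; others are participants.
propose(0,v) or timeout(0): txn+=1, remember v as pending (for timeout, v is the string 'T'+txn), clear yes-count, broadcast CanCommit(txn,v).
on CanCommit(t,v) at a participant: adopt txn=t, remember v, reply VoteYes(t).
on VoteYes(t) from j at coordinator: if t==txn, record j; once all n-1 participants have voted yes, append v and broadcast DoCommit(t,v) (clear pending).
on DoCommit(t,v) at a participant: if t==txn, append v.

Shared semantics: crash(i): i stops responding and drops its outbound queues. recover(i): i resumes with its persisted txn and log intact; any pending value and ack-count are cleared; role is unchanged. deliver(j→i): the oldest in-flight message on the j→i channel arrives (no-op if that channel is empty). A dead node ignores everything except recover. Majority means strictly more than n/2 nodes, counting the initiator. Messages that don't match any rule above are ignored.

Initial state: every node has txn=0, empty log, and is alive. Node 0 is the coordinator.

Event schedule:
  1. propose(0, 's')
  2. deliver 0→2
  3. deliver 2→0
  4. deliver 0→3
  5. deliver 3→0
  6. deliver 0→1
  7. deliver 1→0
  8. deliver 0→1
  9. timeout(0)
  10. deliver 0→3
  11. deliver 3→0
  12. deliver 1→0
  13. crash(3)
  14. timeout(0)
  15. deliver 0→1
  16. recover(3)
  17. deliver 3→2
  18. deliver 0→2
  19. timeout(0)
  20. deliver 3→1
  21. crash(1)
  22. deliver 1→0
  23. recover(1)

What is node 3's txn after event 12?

1

after 1 — propose(0,'s'): n0:coor/t1/[-]
after 2 — deliver 0→2: n2:part/t1/[-]
after 3 — deliver 2→0: ·
after 4 — deliver 0→3: n3:part/t1/[-]
after 5 — deliver 3→0: ·
after 6 — deliver 0→1: n1:part/t1/[-]
after 7 — deliver 1→0: n0:coor/t1/[s]
after 8 — deliver 0→1: n1:part/t1/[s]
after 9 — timeout(0): n0:coor/t2/[s]
after 10 — deliver 0→3: n3:part/t1/[s]
after 11 — deliver 3→0: ·
after 12 — deliver 1→0: ·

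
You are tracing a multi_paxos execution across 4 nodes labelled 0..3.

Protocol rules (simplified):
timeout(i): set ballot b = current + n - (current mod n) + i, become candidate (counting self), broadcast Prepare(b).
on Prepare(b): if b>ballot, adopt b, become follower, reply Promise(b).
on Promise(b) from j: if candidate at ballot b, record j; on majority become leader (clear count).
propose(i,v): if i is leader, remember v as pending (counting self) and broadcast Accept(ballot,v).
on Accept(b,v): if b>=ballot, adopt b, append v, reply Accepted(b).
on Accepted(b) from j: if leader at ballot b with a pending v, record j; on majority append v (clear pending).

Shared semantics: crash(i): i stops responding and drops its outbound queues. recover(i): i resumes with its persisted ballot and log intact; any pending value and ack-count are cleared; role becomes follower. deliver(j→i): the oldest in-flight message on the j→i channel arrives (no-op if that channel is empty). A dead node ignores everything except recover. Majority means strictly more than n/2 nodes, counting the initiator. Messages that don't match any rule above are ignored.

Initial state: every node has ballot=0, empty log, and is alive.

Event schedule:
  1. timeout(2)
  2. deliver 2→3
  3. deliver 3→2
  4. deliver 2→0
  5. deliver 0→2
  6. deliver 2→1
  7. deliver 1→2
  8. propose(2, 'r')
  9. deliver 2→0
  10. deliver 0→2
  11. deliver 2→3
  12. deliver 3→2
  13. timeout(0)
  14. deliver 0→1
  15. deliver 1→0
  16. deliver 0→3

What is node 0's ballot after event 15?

8

e1 timeout(2): 2[cand,b=6,-]
e2 deliver 2→3: 3[foll,b=6,-]
e3 deliver 3→2: ·
e4 deliver 2→0: 0[foll,b=6,-]
e5 deliver 0→2: 2[lead,b=6,-]
e6 deliver 2→1: 1[foll,b=6,-]
e7 deliver 1→2: ·
e8 propose(2,'r'): ·
e9 deliver 2→0: 0[foll,b=6,r]
e10 deliver 0→2: ·
e11 deliver 2→3: 3[foll,b=6,r]
e12 deliver 3→2: 2[lead,b=6,r]
e13 timeout(0): 0[cand,b=8,r]
e14 deliver 0→1: 1[foll,b=8,-]
e15 deliver 1→0: ·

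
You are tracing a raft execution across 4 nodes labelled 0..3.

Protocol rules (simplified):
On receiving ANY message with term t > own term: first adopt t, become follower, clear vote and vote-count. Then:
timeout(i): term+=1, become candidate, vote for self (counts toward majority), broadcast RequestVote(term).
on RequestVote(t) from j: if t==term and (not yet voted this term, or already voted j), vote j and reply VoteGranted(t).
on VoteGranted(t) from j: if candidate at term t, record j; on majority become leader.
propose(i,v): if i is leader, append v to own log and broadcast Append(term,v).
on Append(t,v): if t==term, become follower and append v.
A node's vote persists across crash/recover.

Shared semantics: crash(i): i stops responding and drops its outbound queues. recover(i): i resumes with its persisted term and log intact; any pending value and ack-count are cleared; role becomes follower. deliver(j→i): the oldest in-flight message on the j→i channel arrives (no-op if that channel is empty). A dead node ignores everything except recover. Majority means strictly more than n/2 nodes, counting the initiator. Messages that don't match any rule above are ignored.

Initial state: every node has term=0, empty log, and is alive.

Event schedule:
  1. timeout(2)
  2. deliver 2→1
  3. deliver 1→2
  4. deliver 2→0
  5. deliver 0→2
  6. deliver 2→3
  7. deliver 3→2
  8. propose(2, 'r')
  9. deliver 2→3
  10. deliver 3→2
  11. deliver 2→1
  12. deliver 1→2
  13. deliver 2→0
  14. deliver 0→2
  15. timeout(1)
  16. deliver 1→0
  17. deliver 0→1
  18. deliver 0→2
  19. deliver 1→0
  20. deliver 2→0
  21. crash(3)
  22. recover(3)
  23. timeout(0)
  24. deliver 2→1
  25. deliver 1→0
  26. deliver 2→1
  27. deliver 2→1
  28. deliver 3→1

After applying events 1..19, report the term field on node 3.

1

[1] timeout(2) → N2(cand t1 [-])
[2] deliver 2→1 → N1(foll t1 [-])
[3] deliver 1→2 → ∅
[4] deliver 2→0 → N0(foll t1 [-])
[5] deliver 0→2 → N2(lead t1 [-])
[6] deliver 2→3 → N3(foll t1 [-])
[7] deliver 3→2 → ∅
[8] propose(2,'r') → N2(lead t1 [r])
[9] deliver 2→3 → N3(foll t1 [r])
[10] deliver 3→2 → ∅
[11] deliver 2→1 → N1(foll t1 [r])
[12] deliver 1→2 → ∅
[13] deliver 2→0 → N0(foll t1 [r])
[14] deliver 0→2 → ∅
[15] timeout(1) → N1(cand t2 [r])
[16] deliver 1→0 → N0(foll t2 [r])
[17] deliver 0→1 → ∅
[18] deliver 0→2 → ∅
[19] deliver 1→0 → ∅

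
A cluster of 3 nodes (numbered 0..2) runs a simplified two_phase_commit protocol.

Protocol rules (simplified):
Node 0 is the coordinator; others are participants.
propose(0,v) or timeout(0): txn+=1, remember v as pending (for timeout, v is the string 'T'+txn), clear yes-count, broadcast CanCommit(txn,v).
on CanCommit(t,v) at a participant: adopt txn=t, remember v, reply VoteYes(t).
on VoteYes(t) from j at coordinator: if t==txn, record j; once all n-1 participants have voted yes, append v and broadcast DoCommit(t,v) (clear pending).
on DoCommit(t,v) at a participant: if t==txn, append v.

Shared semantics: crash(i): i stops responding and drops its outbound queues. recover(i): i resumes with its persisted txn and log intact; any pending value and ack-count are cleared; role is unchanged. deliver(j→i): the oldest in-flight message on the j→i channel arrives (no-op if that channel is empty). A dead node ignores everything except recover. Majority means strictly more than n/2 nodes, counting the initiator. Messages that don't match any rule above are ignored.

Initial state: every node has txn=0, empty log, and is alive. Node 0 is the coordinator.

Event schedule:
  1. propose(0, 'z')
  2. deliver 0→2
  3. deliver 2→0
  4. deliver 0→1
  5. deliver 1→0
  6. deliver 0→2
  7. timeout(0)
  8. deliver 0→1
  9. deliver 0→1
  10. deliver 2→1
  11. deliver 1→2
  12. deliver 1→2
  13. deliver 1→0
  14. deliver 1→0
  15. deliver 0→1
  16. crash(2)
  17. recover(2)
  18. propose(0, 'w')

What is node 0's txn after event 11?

2

after 1 — propose(0,'z'): n0:coor/t1/[-]
after 2 — deliver 0→2: n2:part/t1/[-]
after 3 — deliver 2→0: ·
after 4 — deliver 0→1: n1:part/t1/[-]
after 5 — deliver 1→0: n0:coor/t1/[z]
after 6 — deliver 0→2: n2:part/t1/[z]
after 7 — timeout(0): n0:coor/t2/[z]
after 8 — deliver 0→1: n1:part/t1/[z]
after 9 — deliver 0→1: n1:part/t2/[z]
after 10 — deliver 2→1: ·
after 11 — deliver 1→2: ·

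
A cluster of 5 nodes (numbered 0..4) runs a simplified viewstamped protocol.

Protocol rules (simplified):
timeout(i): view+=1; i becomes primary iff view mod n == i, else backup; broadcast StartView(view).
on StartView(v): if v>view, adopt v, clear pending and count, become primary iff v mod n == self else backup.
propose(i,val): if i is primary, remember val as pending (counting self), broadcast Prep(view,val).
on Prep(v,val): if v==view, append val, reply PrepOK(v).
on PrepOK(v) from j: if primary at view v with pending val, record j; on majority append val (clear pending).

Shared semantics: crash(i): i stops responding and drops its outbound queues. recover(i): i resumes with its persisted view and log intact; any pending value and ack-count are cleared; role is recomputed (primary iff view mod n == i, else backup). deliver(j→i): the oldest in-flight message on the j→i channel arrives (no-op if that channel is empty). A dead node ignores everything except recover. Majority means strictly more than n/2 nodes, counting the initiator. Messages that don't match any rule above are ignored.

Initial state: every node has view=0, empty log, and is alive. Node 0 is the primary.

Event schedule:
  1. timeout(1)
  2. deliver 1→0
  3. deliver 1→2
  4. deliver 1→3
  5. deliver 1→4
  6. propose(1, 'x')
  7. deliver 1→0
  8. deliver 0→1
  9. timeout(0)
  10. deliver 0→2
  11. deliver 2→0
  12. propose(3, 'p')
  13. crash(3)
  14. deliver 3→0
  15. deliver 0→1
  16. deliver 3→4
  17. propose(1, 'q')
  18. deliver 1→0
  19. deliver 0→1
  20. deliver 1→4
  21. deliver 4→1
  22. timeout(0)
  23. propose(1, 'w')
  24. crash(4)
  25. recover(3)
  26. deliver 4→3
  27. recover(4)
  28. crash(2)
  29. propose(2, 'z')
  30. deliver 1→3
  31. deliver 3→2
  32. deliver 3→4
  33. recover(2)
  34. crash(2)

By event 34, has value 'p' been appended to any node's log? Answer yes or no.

no

[1] timeout(1) → N1(prim v1 [-])
[2] deliver 1→0 → N0(back v1 [-])
[3] deliver 1→2 → N2(back v1 [-])
[4] deliver 1→3 → N3(back v1 [-])
[5] deliver 1→4 → N4(back v1 [-])
[6] propose(1,'x') → ∅
[7] deliver 1→0 → N0(back v1 [x])
[8] deliver 0→1 → ∅
[9] timeout(0) → N0(back v2 [x])
[10] deliver 0→2 → N2(prim v2 [-])
[11] deliver 2→0 → ∅
[12] propose(3,'p') → ∅
[13] crash(3) → N3(✗back v1 [-])
[14] deliver 3→0 → ∅
[15] deliver 0→1 → N1(back v2 [-])
[16] deliver 3→4 → ∅
[17] propose(1,'q') → ∅
[18] deliver 1→0 → ∅
[19] deliver 0→1 → ∅
[20] deliver 1→4 → N4(back v1 [x])
[21] deliver 4→1 → ∅
[22] timeout(0) → N0(back v3 [x])
[23] propose(1,'w') → ∅
[24] crash(4) → N4(✗back v1 [x])
[25] recover(3) → N3(back v1 [-])
[26] deliver 4→3 → ∅
[27] recover(4) → N4(back v1 [x])
[28] crash(2) → N2(✗prim v2 [-])
[29] propose(2,'z') → ∅
[30] deliver 1→3 → N3(back v1 [x])
[31] deliver 3→2 → ∅
[32] deliver 3→4 → ∅
[33] recover(2) → N2(prim v2 [-])
[34] crash(2) → N2(✗prim v2 [-])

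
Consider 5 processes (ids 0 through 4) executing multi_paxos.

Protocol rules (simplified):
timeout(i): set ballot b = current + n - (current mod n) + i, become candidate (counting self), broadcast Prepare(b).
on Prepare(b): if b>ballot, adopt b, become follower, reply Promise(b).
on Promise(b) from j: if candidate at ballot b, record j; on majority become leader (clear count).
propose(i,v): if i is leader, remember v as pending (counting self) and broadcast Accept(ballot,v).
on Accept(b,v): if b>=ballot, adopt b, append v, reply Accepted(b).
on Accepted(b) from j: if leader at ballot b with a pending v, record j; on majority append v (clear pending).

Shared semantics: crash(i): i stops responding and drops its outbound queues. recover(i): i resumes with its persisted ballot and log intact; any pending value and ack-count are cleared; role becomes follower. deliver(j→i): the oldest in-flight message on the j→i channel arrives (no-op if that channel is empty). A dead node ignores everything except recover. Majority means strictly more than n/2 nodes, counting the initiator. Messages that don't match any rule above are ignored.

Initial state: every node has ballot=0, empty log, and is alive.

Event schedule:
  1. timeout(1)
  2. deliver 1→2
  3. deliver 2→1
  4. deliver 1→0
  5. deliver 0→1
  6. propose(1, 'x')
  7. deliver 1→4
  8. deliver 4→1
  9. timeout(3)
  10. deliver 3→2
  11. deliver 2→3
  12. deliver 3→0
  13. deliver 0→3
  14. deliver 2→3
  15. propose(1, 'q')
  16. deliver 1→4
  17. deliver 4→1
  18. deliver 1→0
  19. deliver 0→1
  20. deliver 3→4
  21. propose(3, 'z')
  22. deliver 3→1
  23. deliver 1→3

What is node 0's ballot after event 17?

8

after 1 — timeout(1): n1:cand/b6/[-]
after 2 — deliver 1→2: n2:foll/b6/[-]
after 3 — deliver 2→1: ·
after 4 — deliver 1→0: n0:foll/b6/[-]
after 5 — deliver 0→1: n1:lead/b6/[-]
after 6 — propose(1,'x'): ·
after 7 — deliver 1→4: n4:foll/b6/[-]
after 8 — deliver 4→1: ·
after 9 — timeout(3): n3:cand/b8/[-]
after 10 — deliver 3→2: n2:foll/b8/[-]
after 11 — deliver 2→3: ·
after 12 — deliver 3→0: n0:foll/b8/[-]
after 13 — deliver 0→3: n3:lead/b8/[-]
after 14 — deliver 2→3: ·
after 15 — propose(1,'q'): ·
after 16 — deliver 1→4: n4:foll/b6/[x]
after 17 — deliver 4→1: ·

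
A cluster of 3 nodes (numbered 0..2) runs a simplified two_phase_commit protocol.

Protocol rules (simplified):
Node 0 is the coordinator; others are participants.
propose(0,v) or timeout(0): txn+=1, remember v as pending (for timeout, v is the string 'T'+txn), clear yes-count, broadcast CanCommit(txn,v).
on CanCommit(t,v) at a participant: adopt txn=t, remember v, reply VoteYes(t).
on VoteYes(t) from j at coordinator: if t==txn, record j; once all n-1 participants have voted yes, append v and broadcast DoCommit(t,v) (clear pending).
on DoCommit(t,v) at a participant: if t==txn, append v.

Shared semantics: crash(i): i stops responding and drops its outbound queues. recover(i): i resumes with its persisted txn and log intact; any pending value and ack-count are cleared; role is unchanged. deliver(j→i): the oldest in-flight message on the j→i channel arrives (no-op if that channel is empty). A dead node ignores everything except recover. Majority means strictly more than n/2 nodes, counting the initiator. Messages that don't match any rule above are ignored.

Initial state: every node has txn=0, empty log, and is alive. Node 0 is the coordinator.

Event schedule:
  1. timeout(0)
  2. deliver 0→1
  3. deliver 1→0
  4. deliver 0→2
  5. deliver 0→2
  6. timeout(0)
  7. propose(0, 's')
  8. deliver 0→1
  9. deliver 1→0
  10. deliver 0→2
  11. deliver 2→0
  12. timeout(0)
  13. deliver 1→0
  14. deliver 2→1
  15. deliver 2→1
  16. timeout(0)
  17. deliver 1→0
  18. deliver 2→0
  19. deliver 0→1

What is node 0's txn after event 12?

after 1 — timeout(0): n0:coor/t1/[-]
after 2 — deliver 0→1: n1:part/t1/[-]
after 3 — deliver 1→0: ·
after 4 — deliver 0→2: n2:part/t1/[-]
after 5 — deliver 0→2: ·
after 6 — timeout(0): n0:coor/t2/[-]
after 7 — propose(0,'s'): n0:coor/t3/[-]
after 8 — deliver 0→1: n1:part/t2/[-]
after 9 — deliver 1→0: ·
after 10 — deliver 0→2: n2:part/t2/[-]
after 11 — deliver 2→0: ·
after 12 — timeout(0): n0:coor/t4/[-]

4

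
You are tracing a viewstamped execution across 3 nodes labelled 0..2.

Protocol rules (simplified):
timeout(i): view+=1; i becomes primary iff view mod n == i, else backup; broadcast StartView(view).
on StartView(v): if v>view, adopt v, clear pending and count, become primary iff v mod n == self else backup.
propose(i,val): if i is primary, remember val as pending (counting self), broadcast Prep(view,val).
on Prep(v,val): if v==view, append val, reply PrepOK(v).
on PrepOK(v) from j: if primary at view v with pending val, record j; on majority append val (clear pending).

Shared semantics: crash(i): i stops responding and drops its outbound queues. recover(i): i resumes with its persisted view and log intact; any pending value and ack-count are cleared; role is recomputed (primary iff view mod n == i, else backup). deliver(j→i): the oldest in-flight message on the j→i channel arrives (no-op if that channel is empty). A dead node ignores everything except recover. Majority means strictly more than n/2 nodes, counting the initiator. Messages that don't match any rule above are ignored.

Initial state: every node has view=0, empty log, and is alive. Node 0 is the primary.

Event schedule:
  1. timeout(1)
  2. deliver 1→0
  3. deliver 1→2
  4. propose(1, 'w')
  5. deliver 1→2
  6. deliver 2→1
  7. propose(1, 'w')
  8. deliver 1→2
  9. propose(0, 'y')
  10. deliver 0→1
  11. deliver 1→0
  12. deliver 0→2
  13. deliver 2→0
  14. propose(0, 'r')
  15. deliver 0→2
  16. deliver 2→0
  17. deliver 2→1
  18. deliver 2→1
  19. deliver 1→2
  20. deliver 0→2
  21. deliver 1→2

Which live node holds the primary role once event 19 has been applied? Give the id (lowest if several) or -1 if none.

e1 timeout(1): 1[prim,v=1,-]
e2 deliver 1→0: 0[back,v=1,-]
e3 deliver 1→2: 2[back,v=1,-]
e4 propose(1,'w'): ·
e5 deliver 1→2: 2[back,v=1,w]
e6 deliver 2→1: 1[prim,v=1,w]
e7 propose(1,'w'): ·
e8 deliver 1→2: 2[back,v=1,w,w]
e9 propose(0,'y'): ·
e10 deliver 0→1: ·
e11 deliver 1→0: 0[back,v=1,w]
e12 deliver 0→2: ·
e13 deliver 2→0: ·
e14 propose(0,'r'): ·
e15 deliver 0→2: ·
e16 deliver 2→0: ·
e17 deliver 2→1: 1[prim,v=1,w,w]
e18 deliver 2→1: ·
e19 deliver 1→2: ·

1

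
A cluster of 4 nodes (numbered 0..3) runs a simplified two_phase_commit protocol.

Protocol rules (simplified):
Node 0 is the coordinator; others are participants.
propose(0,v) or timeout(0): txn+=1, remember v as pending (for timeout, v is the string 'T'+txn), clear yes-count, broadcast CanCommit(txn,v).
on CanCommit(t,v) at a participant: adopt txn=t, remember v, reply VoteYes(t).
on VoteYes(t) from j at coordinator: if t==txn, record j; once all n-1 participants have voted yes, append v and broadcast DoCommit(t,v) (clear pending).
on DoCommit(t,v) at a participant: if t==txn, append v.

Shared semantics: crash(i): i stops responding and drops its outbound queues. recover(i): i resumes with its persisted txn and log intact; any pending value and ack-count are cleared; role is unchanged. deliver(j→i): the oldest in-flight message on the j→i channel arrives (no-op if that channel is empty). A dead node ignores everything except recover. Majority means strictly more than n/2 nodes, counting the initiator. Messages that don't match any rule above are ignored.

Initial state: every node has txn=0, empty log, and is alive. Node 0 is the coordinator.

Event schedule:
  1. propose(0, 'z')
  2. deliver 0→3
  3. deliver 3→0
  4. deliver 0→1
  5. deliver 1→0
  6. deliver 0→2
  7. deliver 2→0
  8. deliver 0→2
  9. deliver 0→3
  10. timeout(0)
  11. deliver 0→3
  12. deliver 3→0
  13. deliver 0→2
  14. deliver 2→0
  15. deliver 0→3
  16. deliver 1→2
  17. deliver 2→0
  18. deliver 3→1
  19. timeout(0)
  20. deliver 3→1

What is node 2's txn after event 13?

step 1 propose(0,'z'): 0={coor,t=1,log=-}
step 2 deliver 0→3: 3={part,t=1,log=-}
step 3 deliver 3→0: —
step 4 deliver 0→1: 1={part,t=1,log=-}
step 5 deliver 1→0: —
step 6 deliver 0→2: 2={part,t=1,log=-}
step 7 deliver 2→0: 0={coor,t=1,log=z}
step 8 deliver 0→2: 2={part,t=1,log=z}
step 9 deliver 0→3: 3={part,t=1,log=z}
step 10 timeout(0): 0={coor,t=2,log=z}
step 11 deliver 0→3: 3={part,t=2,log=z}
step 12 deliver 3→0: —
step 13 deliver 0→2: 2={part,t=2,log=z}

2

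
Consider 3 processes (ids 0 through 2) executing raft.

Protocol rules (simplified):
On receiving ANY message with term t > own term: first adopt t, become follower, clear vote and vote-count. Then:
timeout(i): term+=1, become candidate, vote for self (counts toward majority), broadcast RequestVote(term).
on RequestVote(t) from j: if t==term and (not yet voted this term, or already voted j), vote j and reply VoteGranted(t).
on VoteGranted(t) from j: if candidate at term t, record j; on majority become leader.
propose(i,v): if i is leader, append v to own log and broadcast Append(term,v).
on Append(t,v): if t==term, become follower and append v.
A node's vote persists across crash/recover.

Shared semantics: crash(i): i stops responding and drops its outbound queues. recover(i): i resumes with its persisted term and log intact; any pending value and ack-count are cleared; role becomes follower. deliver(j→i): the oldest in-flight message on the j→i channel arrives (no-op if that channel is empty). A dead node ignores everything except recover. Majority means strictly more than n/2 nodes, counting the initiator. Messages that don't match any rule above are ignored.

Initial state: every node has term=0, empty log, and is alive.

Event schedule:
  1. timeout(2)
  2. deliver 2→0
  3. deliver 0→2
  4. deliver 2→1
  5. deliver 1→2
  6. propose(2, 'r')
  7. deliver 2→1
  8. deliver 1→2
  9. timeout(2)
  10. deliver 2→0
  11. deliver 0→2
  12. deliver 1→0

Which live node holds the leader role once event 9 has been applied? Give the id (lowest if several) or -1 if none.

-1

1. timeout(2):  <2:cand t1 ->
2. deliver 2→0:  <0:foll t1 ->
3. deliver 0→2:  <2:lead t1 ->
4. deliver 2→1:  <1:foll t1 ->
5. deliver 1→2:  nop
6. propose(2,'r'):  <2:lead t1 r>
7. deliver 2→1:  <1:foll t1 r>
8. deliver 1→2:  nop
9. timeout(2):  <2:cand t2 r>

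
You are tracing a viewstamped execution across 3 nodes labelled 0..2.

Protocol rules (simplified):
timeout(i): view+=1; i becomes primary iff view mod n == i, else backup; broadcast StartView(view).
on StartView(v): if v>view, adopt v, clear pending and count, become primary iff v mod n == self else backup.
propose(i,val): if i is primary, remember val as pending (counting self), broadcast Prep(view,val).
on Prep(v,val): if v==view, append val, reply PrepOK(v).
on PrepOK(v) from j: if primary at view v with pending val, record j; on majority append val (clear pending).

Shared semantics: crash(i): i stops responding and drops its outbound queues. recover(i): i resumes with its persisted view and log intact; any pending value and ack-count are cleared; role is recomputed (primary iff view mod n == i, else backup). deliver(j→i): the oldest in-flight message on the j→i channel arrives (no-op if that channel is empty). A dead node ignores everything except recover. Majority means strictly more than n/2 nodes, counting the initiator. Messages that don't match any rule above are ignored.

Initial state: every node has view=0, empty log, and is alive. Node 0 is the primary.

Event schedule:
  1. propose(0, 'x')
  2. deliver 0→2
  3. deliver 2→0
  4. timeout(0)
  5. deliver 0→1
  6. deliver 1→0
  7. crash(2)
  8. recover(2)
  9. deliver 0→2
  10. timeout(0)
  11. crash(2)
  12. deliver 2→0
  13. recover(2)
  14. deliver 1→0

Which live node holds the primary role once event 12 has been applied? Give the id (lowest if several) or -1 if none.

-1

[1] propose(0,'x') → ∅
[2] deliver 0→2 → N2(back v0 [x])
[3] deliver 2→0 → N0(prim v0 [x])
[4] timeout(0) → N0(back v1 [x])
[5] deliver 0→1 → N1(back v0 [x])
[6] deliver 1→0 → ∅
[7] crash(2) → N2(✗back v0 [x])
[8] recover(2) → N2(back v0 [x])
[9] deliver 0→2 → N2(back v1 [x])
[10] timeout(0) → N0(back v2 [x])
[11] crash(2) → N2(✗back v1 [x])
[12] deliver 2→0 → ∅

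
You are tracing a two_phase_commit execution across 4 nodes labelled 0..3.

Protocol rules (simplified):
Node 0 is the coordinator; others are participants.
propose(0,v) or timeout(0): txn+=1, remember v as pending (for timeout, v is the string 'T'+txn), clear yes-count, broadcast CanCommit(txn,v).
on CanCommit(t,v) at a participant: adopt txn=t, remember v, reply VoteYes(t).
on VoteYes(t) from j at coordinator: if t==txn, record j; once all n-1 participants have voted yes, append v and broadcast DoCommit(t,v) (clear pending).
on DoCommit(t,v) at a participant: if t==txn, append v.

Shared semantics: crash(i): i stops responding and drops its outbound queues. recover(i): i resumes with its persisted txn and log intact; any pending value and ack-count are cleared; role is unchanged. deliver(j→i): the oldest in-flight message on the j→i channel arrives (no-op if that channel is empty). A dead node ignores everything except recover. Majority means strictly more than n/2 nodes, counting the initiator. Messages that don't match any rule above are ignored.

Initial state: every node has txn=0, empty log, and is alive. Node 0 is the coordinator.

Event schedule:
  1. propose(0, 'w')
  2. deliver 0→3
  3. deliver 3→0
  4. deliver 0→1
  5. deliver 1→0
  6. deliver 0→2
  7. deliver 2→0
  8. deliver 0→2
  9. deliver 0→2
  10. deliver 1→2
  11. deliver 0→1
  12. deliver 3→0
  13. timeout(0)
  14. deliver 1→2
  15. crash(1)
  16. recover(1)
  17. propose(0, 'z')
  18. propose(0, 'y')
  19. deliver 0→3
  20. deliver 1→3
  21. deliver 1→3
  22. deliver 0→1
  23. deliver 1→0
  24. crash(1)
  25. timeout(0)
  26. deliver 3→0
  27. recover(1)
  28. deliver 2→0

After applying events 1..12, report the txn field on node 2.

1

e1 propose(0,'w'): 0[coor,t=1,-]
e2 deliver 0→3: 3[part,t=1,-]
e3 deliver 3→0: ·
e4 deliver 0→1: 1[part,t=1,-]
e5 deliver 1→0: ·
e6 deliver 0→2: 2[part,t=1,-]
e7 deliver 2→0: 0[coor,t=1,w]
e8 deliver 0→2: 2[part,t=1,w]
e9 deliver 0→2: ·
e10 deliver 1→2: ·
e11 deliver 0→1: 1[part,t=1,w]
e12 deliver 3→0: ·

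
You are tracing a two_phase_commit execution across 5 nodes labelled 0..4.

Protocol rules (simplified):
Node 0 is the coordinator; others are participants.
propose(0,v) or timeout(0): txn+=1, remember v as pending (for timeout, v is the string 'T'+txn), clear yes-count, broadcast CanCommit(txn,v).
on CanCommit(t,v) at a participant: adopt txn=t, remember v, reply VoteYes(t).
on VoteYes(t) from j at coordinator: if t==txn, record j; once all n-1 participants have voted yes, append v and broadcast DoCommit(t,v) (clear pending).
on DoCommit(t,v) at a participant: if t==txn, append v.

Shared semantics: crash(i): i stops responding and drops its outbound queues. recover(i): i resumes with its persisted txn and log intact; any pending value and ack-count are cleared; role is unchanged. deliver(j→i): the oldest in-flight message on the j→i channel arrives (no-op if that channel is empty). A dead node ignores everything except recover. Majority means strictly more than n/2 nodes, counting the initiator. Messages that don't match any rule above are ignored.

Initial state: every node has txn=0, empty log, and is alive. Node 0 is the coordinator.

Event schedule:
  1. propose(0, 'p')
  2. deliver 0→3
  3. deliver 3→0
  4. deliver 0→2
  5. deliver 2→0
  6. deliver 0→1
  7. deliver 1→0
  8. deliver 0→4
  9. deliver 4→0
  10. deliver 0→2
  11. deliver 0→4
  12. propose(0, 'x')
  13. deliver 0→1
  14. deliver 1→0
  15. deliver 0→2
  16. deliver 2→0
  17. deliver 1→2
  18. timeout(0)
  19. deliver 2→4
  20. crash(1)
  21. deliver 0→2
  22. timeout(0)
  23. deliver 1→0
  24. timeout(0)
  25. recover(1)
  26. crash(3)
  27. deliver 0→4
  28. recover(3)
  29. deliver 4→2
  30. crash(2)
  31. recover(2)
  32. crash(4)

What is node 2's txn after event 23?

3

step 1 propose(0,'p'): 0={coor,t=1,log=-}
step 2 deliver 0→3: 3={part,t=1,log=-}
step 3 deliver 3→0: —
step 4 deliver 0→2: 2={part,t=1,log=-}
step 5 deliver 2→0: —
step 6 deliver 0→1: 1={part,t=1,log=-}
step 7 deliver 1→0: —
step 8 deliver 0→4: 4={part,t=1,log=-}
step 9 deliver 4→0: 0={coor,t=1,log=p}
step 10 deliver 0→2: 2={part,t=1,log=p}
step 11 deliver 0→4: 4={part,t=1,log=p}
step 12 propose(0,'x'): 0={coor,t=2,log=p}
step 13 deliver 0→1: 1={part,t=1,log=p}
step 14 deliver 1→0: —
step 15 deliver 0→2: 2={part,t=2,log=p}
step 16 deliver 2→0: —
step 17 deliver 1→2: —
step 18 timeout(0): 0={coor,t=3,log=p}
step 19 deliver 2→4: —
step 20 crash(1): 1={✗part,t=1,log=p}
step 21 deliver 0→2: 2={part,t=3,log=p}
step 22 timeout(0): 0={coor,t=4,log=p}
step 23 deliver 1→0: —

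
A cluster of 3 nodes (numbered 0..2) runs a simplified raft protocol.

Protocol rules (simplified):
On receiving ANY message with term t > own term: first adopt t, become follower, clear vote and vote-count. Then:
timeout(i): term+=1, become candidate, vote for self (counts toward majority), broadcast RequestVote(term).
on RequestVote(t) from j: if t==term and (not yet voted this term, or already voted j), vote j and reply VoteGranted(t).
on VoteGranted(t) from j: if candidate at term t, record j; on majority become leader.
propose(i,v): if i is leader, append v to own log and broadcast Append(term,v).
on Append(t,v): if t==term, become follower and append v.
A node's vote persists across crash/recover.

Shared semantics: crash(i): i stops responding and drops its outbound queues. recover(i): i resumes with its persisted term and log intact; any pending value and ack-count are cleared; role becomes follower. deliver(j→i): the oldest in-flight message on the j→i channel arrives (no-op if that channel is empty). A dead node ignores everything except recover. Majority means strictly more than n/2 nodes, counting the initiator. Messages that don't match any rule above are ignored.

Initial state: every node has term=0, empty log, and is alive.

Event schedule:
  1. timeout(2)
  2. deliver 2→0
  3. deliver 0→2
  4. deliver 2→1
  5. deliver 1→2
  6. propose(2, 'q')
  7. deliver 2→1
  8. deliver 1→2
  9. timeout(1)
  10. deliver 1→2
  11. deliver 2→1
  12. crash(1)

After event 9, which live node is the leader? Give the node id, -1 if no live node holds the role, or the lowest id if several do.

2

1. timeout(2):  <2:cand t1 ->
2. deliver 2→0:  <0:foll t1 ->
3. deliver 0→2:  <2:lead t1 ->
4. deliver 2→1:  <1:foll t1 ->
5. deliver 1→2:  nop
6. propose(2,'q'):  <2:lead t1 q>
7. deliver 2→1:  <1:foll t1 q>
8. deliver 1→2:  nop
9. timeout(1):  <1:cand t2 q>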